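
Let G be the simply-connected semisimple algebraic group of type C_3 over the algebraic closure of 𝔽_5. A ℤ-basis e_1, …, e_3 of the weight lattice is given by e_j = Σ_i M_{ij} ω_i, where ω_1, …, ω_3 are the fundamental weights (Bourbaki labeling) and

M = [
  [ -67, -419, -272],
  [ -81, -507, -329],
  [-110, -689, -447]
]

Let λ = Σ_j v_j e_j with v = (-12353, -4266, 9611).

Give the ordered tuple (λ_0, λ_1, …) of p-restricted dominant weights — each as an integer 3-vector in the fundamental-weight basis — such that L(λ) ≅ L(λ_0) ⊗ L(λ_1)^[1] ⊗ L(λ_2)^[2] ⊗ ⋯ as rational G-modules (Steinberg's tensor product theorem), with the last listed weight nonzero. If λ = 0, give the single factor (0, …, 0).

((3, 1, 2), (2, 2, 2), (1, 2, 4), (2, 1, 0), (1, 2, 3))

Compute c_i = Σ_j M_{ij} v_j with v = (-12353, -4266, 9611):
  c_1 = (-67)·(-12353) + (-419)·(-4266) + (-272)·(9611) = 913
  c_2 = (-81)·(-12353) + (-507)·(-4266) + (-329)·(9611) = 1436
  c_3 = (-110)·(-12353) + (-689)·(-4266) + (-447)·(9611) = 1987
Writing each c_i in base p = 5:
  c_1 = 913 = 3·5^0 + 2·5^1 + 1·5^2 + 2·5^3 + 1·5^4
  c_2 = 1436 = 1·5^0 + 2·5^1 + 2·5^2 + 1·5^3 + 2·5^4
  c_3 = 1987 = 2·5^0 + 2·5^1 + 4·5^2 + 0·5^3 + 3·5^4
λ_0 = (3, 1, 2)
λ_1 = (2, 2, 2)
λ_2 = (1, 2, 4)
λ_3 = (2, 1, 0)
λ_4 = (1, 2, 3)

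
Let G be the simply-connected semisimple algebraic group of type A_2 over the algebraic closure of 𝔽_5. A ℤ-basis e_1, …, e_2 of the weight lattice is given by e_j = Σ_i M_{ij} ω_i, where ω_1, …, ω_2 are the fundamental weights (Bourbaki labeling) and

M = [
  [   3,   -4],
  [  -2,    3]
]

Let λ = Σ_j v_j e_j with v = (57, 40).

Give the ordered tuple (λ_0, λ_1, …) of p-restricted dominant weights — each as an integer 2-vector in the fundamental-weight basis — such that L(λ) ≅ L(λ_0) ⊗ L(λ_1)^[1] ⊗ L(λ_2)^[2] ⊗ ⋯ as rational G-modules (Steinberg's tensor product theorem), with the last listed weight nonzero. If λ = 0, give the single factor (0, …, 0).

((1, 1), (2, 1))

In the fundamental-weight basis, λ has coordinates c = M·v (v = (57, 40)):
  c_1 = 3·57 + (-4)·(40) = 11
  c_2 = (-2)·(57) + 3·40 = 6
Writing each c_i in base p = 5:
  c_1 = 11 = 1·5^0 + 2·5^1
  c_2 = 6 = 1·5^0 + 1·5^1
Factor λ_0 = (1, 1)
Factor λ_1 = (2, 1)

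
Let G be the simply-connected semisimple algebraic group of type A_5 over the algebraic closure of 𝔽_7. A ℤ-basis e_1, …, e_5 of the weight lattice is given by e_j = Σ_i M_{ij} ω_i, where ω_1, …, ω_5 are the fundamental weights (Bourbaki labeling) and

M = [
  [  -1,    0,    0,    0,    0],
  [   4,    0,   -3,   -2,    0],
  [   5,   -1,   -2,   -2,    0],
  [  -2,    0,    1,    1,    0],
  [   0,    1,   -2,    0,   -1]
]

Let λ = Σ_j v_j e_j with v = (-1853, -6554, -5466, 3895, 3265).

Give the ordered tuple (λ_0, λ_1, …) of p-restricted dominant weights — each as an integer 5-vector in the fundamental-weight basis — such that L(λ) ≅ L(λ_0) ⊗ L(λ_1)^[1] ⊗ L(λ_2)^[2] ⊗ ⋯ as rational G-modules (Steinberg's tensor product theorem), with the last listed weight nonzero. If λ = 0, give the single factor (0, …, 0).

Compute c_i = Σ_j M_{ij} v_j with v = (-1853, -6554, -5466, 3895, 3265):
  c_1 = (-1)·(-1853) + (0)·(-6554) + (0)·(-5466) + (0)·(3895) + (0)·(3265) = 1853
  c_2 = (4)·(-1853) + (0)·(-6554) + (-3)·(-5466) + (-2)·(3895) + (0)·(3265) = 1196
  c_3 = (5)·(-1853) + (-1)·(-6554) + (-2)·(-5466) + (-2)·(3895) + (0)·(3265) = 431
  c_4 = (-2)·(-1853) + (0)·(-6554) + (1)·(-5466) + (1)·(3895) + (0)·(3265) = 2135
  c_5 = (0)·(-1853) + (1)·(-6554) + (-2)·(-5466) + (0)·(3895) + (-1)·(3265) = 1113
Writing each c_i in base p = 7:
  c_1 = 1853 = 5·7^0 + 5·7^1 + 2·7^2 + 5·7^3
  c_2 = 1196 = 6·7^0 + 2·7^1 + 3·7^2 + 3·7^3
  c_3 = 431 = 4·7^0 + 5·7^1 + 1·7^2 + 1·7^3
  c_4 = 2135 = 0·7^0 + 4·7^1 + 1·7^2 + 6·7^3
  c_5 = 1113 = 0·7^0 + 5·7^1 + 1·7^2 + 3·7^3
Factor λ_0 = (5, 6, 4, 0, 0)
Factor λ_1 = (5, 2, 5, 4, 5)
Factor λ_2 = (2, 3, 1, 1, 1)
Factor λ_3 = (5, 3, 1, 6, 3)

((5, 6, 4, 0, 0), (5, 2, 5, 4, 5), (2, 3, 1, 1, 1), (5, 3, 1, 6, 3))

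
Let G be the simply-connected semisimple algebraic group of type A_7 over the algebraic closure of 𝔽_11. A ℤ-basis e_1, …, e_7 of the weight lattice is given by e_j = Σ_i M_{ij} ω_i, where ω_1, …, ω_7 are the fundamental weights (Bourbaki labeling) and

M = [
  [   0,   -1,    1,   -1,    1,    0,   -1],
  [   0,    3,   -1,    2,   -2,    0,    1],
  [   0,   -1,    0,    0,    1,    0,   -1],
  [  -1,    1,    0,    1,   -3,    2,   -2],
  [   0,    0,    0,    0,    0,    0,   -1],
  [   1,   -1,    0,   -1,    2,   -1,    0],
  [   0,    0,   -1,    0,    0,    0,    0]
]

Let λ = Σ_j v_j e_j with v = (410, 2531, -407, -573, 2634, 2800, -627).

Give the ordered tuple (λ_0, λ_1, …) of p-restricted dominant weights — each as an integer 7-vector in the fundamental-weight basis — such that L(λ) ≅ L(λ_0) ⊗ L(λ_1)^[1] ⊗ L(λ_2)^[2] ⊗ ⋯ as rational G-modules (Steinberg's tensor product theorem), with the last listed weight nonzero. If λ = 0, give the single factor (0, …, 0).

((5, 2, 4, 5, 0, 7, 0), (4, 10, 0, 1, 2, 6, 4), (7, 7, 6, 4, 5, 7, 3))

Compute c_i = Σ_j M_{ij} v_j with v = (410, 2531, -407, -573, 2634, 2800, -627):
  c_1 = (0)·(410) + (-1)·(2531) + (1)·(-407) + (-1)·(-573) + (1)·(2634) + (0)·(2800) + (-1)·(-627) = 896
  c_2 = (0)·(410) + (3)·(2531) + (-1)·(-407) + (2)·(-573) + (-2)·(2634) + (0)·(2800) + (1)·(-627) = 959
  c_3 = (0)·(410) + (-1)·(2531) + (0)·(-407) + (0)·(-573) + (1)·(2634) + (0)·(2800) + (-1)·(-627) = 730
  c_4 = (-1)·(410) + (1)·(2531) + (0)·(-407) + (1)·(-573) + (-3)·(2634) + (2)·(2800) + (-2)·(-627) = 500
  c_5 = (0)·(410) + (0)·(2531) + (0)·(-407) + (0)·(-573) + (0)·(2634) + (0)·(2800) + (-1)·(-627) = 627
  c_6 = (1)·(410) + (-1)·(2531) + (0)·(-407) + (-1)·(-573) + (2)·(2634) + (-1)·(2800) + (0)·(-627) = 920
  c_7 = (0)·(410) + (0)·(2531) + (-1)·(-407) + (0)·(-573) + (0)·(2634) + (0)·(2800) + (0)·(-627) = 407
Expand coordinatewise in base 11:
  c_1 = 896 = 5·11^0 + 4·11^1 + 7·11^2
  c_2 = 959 = 2·11^0 + 10·11^1 + 7·11^2
  c_3 = 730 = 4·11^0 + 0·11^1 + 6·11^2
  c_4 = 500 = 5·11^0 + 1·11^1 + 4·11^2
  c_5 = 627 = 0·11^0 + 2·11^1 + 5·11^2
  c_6 = 920 = 7·11^0 + 6·11^1 + 7·11^2
  c_7 = 407 = 0·11^0 + 4·11^1 + 3·11^2
Factor λ_0 = (5, 2, 4, 5, 0, 7, 0)
Factor λ_1 = (4, 10, 0, 1, 2, 6, 4)
Factor λ_2 = (7, 7, 6, 4, 5, 7, 3)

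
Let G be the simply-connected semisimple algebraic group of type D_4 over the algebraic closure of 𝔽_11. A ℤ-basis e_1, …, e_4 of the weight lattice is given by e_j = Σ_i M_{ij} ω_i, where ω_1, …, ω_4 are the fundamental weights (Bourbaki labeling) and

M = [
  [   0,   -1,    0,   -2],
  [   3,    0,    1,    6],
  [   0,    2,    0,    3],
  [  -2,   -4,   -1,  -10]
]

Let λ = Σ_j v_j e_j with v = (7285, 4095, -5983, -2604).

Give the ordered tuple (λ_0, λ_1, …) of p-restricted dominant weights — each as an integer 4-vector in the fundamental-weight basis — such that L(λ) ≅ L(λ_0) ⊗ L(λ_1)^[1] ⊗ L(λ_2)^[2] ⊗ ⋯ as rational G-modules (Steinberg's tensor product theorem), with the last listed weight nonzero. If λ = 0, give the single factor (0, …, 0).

((2, 6, 4, 6), (2, 0, 1, 9), (9, 2, 3, 8))

ω-coordinates c = M·v, v = (7285, 4095, -5983, -2604):
  c_1 = 0·7285 + (-1)·(4095) + (0)·(-5983) + (-2)·(-2604) = 1113
  c_2 = 3·7285 + 0·4095 + (1)·(-5983) + (6)·(-2604) = 248
  c_3 = 0·7285 + 2·4095 + (0)·(-5983) + (3)·(-2604) = 378
  c_4 = (-2)·(7285) + (-4)·(4095) + (-1)·(-5983) + (-10)·(-2604) = 1073
Expand coordinatewise in base 11:
  c_1 = 1113 = 2·11^0 + 2·11^1 + 9·11^2
  c_2 = 248 = 6·11^0 + 0·11^1 + 2·11^2
  c_3 = 378 = 4·11^0 + 1·11^1 + 3·11^2
  c_4 = 1073 = 6·11^0 + 9·11^1 + 8·11^2
p-restricted factor λ_0 = (2, 6, 4, 6)
p-restricted factor λ_1 = (2, 0, 1, 9)
p-restricted factor λ_2 = (9, 2, 3, 8)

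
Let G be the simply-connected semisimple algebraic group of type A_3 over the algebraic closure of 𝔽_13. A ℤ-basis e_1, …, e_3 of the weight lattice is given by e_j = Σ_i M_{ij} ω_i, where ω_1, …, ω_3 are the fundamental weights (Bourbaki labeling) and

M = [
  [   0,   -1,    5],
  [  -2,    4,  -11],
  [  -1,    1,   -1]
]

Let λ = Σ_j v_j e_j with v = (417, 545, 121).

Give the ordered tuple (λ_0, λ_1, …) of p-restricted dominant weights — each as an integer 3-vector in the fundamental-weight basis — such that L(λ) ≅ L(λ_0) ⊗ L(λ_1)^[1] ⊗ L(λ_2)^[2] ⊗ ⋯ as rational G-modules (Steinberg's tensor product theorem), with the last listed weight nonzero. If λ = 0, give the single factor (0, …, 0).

((8, 2, 7), (4, 1, 0))

Compute c_i = Σ_j M_{ij} v_j with v = (417, 545, 121):
  c_1 = (0)·(417) + (-1)·(545) + (5)·(121) = 60
  c_2 = (-2)·(417) + (4)·(545) + (-11)·(121) = 15
  c_3 = (-1)·(417) + (1)·(545) + (-1)·(121) = 7
Base-13 expansion of each c_i:
  c_1 = 60 = 8·13^0 + 4·13^1
  c_2 = 15 = 2·13^0 + 1·13^1
  c_3 = 7 = 7·13^0
Factor λ_0 = (8, 2, 7)
Factor λ_1 = (4, 1, 0)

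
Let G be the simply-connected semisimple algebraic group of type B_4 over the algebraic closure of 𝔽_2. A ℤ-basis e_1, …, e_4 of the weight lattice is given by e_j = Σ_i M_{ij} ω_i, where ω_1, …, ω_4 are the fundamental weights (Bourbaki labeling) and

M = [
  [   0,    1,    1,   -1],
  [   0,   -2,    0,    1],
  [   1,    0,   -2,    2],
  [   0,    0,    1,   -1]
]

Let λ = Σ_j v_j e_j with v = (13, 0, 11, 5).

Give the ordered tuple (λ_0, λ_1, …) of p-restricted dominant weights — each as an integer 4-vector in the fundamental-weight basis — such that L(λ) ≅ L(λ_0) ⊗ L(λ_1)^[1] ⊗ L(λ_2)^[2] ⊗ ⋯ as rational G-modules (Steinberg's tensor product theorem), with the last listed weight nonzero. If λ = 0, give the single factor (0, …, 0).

((0, 1, 1, 0), (1, 0, 0, 1), (1, 1, 0, 1))

In the fundamental-weight basis, λ has coordinates c = M·v (v = (13, 0, 11, 5)):
  c_1 = (0)·(13) + (1)·(0) + (1)·(11) + (-1)·(5) = 6
  c_2 = (0)·(13) + (-2)·(0) + (0)·(11) + (1)·(5) = 5
  c_3 = (1)·(13) + (0)·(0) + (-2)·(11) + (2)·(5) = 1
  c_4 = (0)·(13) + (0)·(0) + (1)·(11) + (-1)·(5) = 6
p = 2; digits c_i = Σ_j d_{ij}·2^j, 0 ≤ d_{ij} < 2:
  c_1 = 6 = 0·2^0 + 1·2^1 + 1·2^2
  c_2 = 5 = 1·2^0 + 0·2^1 + 1·2^2
  c_3 = 1 = 1·2^0
  c_4 = 6 = 0·2^0 + 1·2^1 + 1·2^2
Factor λ_0 = (0, 1, 1, 0)
Factor λ_1 = (1, 0, 0, 1)
Factor λ_2 = (1, 1, 0, 1)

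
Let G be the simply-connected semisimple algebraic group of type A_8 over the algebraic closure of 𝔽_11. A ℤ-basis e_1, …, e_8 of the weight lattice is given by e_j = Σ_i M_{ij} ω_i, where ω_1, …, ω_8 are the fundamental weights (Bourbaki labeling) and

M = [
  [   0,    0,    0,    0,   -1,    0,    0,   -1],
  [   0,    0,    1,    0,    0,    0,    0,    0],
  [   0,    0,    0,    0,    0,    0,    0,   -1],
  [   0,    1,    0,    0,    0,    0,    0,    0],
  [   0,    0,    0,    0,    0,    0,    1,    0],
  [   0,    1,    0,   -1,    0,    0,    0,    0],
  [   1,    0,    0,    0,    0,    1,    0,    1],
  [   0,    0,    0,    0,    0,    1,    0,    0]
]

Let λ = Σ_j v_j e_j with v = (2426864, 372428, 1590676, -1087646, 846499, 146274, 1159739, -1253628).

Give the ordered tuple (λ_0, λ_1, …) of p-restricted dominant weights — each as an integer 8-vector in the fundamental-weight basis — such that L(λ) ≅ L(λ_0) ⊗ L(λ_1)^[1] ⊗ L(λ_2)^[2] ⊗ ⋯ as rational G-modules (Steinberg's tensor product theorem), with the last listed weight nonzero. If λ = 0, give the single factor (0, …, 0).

((8, 10, 2, 1, 9, 0, 5, 7), (7, 0, 6, 10, 6, 8, 0, 9), (9, 1, 9, 8, 3, 10, 4, 9), (8, 7, 6, 4, 2, 7, 1, 10), (5, 9, 8, 3, 2, 0, 2, 9), (2, 9, 7, 2, 7, 9, 8, 0))

In the fundamental-weight basis, λ has coordinates c = M·v (v = (2426864, 372428, 1590676, -1087646, 846499, 146274, 1159739, -1253628)):
  c_1 = (0)·(2426864) + (0)·(372428) + (0)·(1590676) + (0)·(-1087646) + (-1)·(846499) + (0)·(146274) + (0)·(1159739) + (-1)·(-1253628) = 407129
  c_2 = (0)·(2426864) + (0)·(372428) + (1)·(1590676) + (0)·(-1087646) + (0)·(846499) + (0)·(146274) + (0)·(1159739) + (0)·(-1253628) = 1590676
  c_3 = (0)·(2426864) + (0)·(372428) + (0)·(1590676) + (0)·(-1087646) + (0)·(846499) + (0)·(146274) + (0)·(1159739) + (-1)·(-1253628) = 1253628
  c_4 = (0)·(2426864) + (1)·(372428) + (0)·(1590676) + (0)·(-1087646) + (0)·(846499) + (0)·(146274) + (0)·(1159739) + (0)·(-1253628) = 372428
  c_5 = (0)·(2426864) + (0)·(372428) + (0)·(1590676) + (0)·(-1087646) + (0)·(846499) + (0)·(146274) + (1)·(1159739) + (0)·(-1253628) = 1159739
  c_6 = (0)·(2426864) + (1)·(372428) + (0)·(1590676) + (-1)·(-1087646) + (0)·(846499) + (0)·(146274) + (0)·(1159739) + (0)·(-1253628) = 1460074
  c_7 = (1)·(2426864) + (0)·(372428) + (0)·(1590676) + (0)·(-1087646) + (0)·(846499) + (1)·(146274) + (0)·(1159739) + (1)·(-1253628) = 1319510
  c_8 = (0)·(2426864) + (0)·(372428) + (0)·(1590676) + (0)·(-1087646) + (0)·(846499) + (1)·(146274) + (0)·(1159739) + (0)·(-1253628) = 146274
Expand coordinatewise in base 11:
  c_1 = 407129 = 8·11^0 + 7·11^1 + 9·11^2 + 8·11^3 + 5·11^4 + 2·11^5
  c_2 = 1590676 = 10·11^0 + 0·11^1 + 1·11^2 + 7·11^3 + 9·11^4 + 9·11^5
  c_3 = 1253628 = 2·11^0 + 6·11^1 + 9·11^2 + 6·11^3 + 8·11^4 + 7·11^5
  c_4 = 372428 = 1·11^0 + 10·11^1 + 8·11^2 + 4·11^3 + 3·11^4 + 2·11^5
  c_5 = 1159739 = 9·11^0 + 6·11^1 + 3·11^2 + 2·11^3 + 2·11^4 + 7·11^5
  c_6 = 1460074 = 0·11^0 + 8·11^1 + 10·11^2 + 7·11^3 + 0·11^4 + 9·11^5
  c_7 = 1319510 = 5·11^0 + 0·11^1 + 4·11^2 + 1·11^3 + 2·11^4 + 8·11^5
  c_8 = 146274 = 7·11^0 + 9·11^1 + 9·11^2 + 10·11^3 + 9·11^4
p-restricted factor λ_0 = (8, 10, 2, 1, 9, 0, 5, 7)
p-restricted factor λ_1 = (7, 0, 6, 10, 6, 8, 0, 9)
p-restricted factor λ_2 = (9, 1, 9, 8, 3, 10, 4, 9)
p-restricted factor λ_3 = (8, 7, 6, 4, 2, 7, 1, 10)
p-restricted factor λ_4 = (5, 9, 8, 3, 2, 0, 2, 9)
p-restricted factor λ_5 = (2, 9, 7, 2, 7, 9, 8, 0)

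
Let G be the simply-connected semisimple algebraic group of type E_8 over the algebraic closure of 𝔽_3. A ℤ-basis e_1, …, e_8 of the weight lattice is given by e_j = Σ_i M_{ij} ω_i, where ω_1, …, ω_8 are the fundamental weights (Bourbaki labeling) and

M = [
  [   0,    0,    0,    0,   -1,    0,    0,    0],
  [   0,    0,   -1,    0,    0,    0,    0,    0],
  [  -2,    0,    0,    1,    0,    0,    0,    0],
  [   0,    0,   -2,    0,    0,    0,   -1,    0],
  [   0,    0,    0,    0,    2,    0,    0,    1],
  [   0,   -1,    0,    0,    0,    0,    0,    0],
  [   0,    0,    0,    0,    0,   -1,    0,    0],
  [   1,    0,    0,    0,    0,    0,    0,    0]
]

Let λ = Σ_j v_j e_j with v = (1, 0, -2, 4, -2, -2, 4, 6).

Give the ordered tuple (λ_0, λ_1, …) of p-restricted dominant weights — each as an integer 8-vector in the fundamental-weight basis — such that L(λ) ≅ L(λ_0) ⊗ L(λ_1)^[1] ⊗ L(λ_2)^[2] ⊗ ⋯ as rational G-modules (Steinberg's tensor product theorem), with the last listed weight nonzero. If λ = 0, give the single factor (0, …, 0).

((2, 2, 2, 0, 2, 0, 2, 1),)

Compute c_i = Σ_j M_{ij} v_j with v = (1, 0, -2, 4, -2, -2, 4, 6):
  c_1 = (0)·(1) + (0)·(0) + (0)·(-2) + (0)·(4) + (-1)·(-2) + (0)·(-2) + (0)·(4) + (0)·(6) = 2
  c_2 = (0)·(1) + (0)·(0) + (-1)·(-2) + (0)·(4) + (0)·(-2) + (0)·(-2) + (0)·(4) + (0)·(6) = 2
  c_3 = (-2)·(1) + (0)·(0) + (0)·(-2) + (1)·(4) + (0)·(-2) + (0)·(-2) + (0)·(4) + (0)·(6) = 2
  c_4 = (0)·(1) + (0)·(0) + (-2)·(-2) + (0)·(4) + (0)·(-2) + (0)·(-2) + (-1)·(4) + (0)·(6) = 0
  c_5 = (0)·(1) + (0)·(0) + (0)·(-2) + (0)·(4) + (2)·(-2) + (0)·(-2) + (0)·(4) + (1)·(6) = 2
  c_6 = (0)·(1) + (-1)·(0) + (0)·(-2) + (0)·(4) + (0)·(-2) + (0)·(-2) + (0)·(4) + (0)·(6) = 0
  c_7 = (0)·(1) + (0)·(0) + (0)·(-2) + (0)·(4) + (0)·(-2) + (-1)·(-2) + (0)·(4) + (0)·(6) = 2
  c_8 = (1)·(1) + (0)·(0) + (0)·(-2) + (0)·(4) + (0)·(-2) + (0)·(-2) + (0)·(4) + (0)·(6) = 1
Writing each c_i in base p = 3:
  c_1 = 2 = 2·3^0
  c_2 = 2 = 2·3^0
  c_3 = 2 = 2·3^0
  c_4 = 0
  c_5 = 2 = 2·3^0
  c_6 = 0
  c_7 = 2 = 2·3^0
  c_8 = 1 = 1·3^0
Factor λ_0 = (2, 2, 2, 0, 2, 0, 2, 1)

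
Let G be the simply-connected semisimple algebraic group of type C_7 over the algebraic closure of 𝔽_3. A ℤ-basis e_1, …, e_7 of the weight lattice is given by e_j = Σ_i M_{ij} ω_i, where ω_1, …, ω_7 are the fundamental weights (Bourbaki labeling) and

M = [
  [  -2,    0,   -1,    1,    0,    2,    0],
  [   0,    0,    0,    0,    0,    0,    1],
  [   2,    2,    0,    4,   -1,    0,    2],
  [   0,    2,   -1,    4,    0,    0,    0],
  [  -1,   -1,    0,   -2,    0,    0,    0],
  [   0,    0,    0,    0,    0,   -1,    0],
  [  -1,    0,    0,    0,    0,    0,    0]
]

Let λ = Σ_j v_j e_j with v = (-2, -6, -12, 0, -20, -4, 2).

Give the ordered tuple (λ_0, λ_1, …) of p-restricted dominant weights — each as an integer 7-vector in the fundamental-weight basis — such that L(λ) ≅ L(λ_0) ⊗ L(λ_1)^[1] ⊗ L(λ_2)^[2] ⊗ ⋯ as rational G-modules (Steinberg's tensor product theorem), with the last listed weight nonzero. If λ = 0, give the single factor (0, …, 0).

Compute c_i = Σ_j M_{ij} v_j with v = (-2, -6, -12, 0, -20, -4, 2):
  c_1 = -2*-2 + 0*-6 + -1*-12 + 1*0 + 0*-20 + 2*-4 + 0*2 = 8
  c_2 = 0*-2 + 0*-6 + 0*-12 + 0*0 + 0*-20 + 0*-4 + 1*2 = 2
  c_3 = 2*-2 + 2*-6 + 0*-12 + 4*0 + -1*-20 + 0*-4 + 2*2 = 8
  c_4 = 0*-2 + 2*-6 + -1*-12 + 4*0 + 0*-20 + 0*-4 + 0*2 = 0
  c_5 = -1*-2 + -1*-6 + 0*-12 + -2*0 + 0*-20 + 0*-4 + 0*2 = 8
  c_6 = 0*-2 + 0*-6 + 0*-12 + 0*0 + 0*-20 + -1*-4 + 0*2 = 4
  c_7 = -1*-2 + 0*-6 + 0*-12 + 0*0 + 0*-20 + 0*-4 + 0*2 = 2
Expand coordinatewise in base 3:
  c_1 = 8 = 2·3^0 + 2·3^1
  c_2 = 2 = 2·3^0
  c_3 = 8 = 2·3^0 + 2·3^1
  c_4 = 0
  c_5 = 8 = 2·3^0 + 2·3^1
  c_6 = 4 = 1·3^0 + 1·3^1
  c_7 = 2 = 2·3^0
λ_0 = (2, 2, 2, 0, 2, 1, 2)
λ_1 = (2, 0, 2, 0, 2, 1, 0)

((2, 2, 2, 0, 2, 1, 2), (2, 0, 2, 0, 2, 1, 0))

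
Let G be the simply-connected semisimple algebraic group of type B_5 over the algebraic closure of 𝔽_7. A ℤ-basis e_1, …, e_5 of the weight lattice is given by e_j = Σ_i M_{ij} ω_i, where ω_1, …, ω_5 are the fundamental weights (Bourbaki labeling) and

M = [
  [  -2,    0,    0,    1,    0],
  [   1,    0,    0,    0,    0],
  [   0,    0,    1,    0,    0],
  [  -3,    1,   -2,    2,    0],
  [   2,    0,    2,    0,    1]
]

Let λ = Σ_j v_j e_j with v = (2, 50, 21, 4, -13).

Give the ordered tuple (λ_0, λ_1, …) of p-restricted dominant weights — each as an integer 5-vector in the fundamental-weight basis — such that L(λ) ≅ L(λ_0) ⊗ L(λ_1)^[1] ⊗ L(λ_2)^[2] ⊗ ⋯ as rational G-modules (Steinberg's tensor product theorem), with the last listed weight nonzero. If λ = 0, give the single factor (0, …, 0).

((0, 2, 0, 3, 5), (0, 0, 3, 1, 4))

Change of basis e → ω: c = M·v where v = (2, 50, 21, 4, -13):
  c_1 = (-2)·(2) + (0)·(50) + (0)·(21) + (1)·(4) + (0)·(-13) = 0
  c_2 = (1)·(2) + (0)·(50) + (0)·(21) + (0)·(4) + (0)·(-13) = 2
  c_3 = (0)·(2) + (0)·(50) + (1)·(21) + (0)·(4) + (0)·(-13) = 21
  c_4 = (-3)·(2) + (1)·(50) + (-2)·(21) + (2)·(4) + (0)·(-13) = 10
  c_5 = (2)·(2) + (0)·(50) + (2)·(21) + (0)·(4) + (1)·(-13) = 33
p = 7; digits c_i = Σ_j d_{ij}·7^j, 0 ≤ d_{ij} < 7:
  c_1 = 0
  c_2 = 2 = 2·7^0
  c_3 = 21 = 0·7^0 + 3·7^1
  c_4 = 10 = 3·7^0 + 1·7^1
  c_5 = 33 = 5·7^0 + 4·7^1
λ_0 = (0, 2, 0, 3, 5)
λ_1 = (0, 0, 3, 1, 4)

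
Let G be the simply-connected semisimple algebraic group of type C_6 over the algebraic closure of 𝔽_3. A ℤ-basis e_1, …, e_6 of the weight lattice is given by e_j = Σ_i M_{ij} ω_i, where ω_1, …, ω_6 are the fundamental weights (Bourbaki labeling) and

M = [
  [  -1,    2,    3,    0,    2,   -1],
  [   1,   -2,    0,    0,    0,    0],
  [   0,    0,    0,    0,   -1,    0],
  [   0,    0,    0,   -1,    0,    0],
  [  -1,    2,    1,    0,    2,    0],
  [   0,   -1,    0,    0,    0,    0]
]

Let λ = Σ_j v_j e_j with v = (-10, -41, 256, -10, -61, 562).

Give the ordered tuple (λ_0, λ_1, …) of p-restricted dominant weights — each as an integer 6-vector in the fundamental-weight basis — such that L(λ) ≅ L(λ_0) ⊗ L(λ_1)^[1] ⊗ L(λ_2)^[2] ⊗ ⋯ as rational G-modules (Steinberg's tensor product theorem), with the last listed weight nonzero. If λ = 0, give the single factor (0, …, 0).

((0, 0, 1, 1, 2, 2), (1, 0, 2, 0, 2, 1), (1, 2, 0, 1, 0, 1), (0, 2, 2, 0, 2, 1))

Compute c_i = Σ_j M_{ij} v_j with v = (-10, -41, 256, -10, -61, 562):
  c_1 = (-1)·(-10) + (2)·(-41) + (3)·(256) + (0)·(-10) + (2)·(-61) + (-1)·(562) = 12
  c_2 = (1)·(-10) + (-2)·(-41) + (0)·(256) + (0)·(-10) + (0)·(-61) + (0)·(562) = 72
  c_3 = (0)·(-10) + (0)·(-41) + (0)·(256) + (0)·(-10) + (-1)·(-61) + (0)·(562) = 61
  c_4 = (0)·(-10) + (0)·(-41) + (0)·(256) + (-1)·(-10) + (0)·(-61) + (0)·(562) = 10
  c_5 = (-1)·(-10) + (2)·(-41) + (1)·(256) + (0)·(-10) + (2)·(-61) + (0)·(562) = 62
  c_6 = (0)·(-10) + (-1)·(-41) + (0)·(256) + (0)·(-10) + (0)·(-61) + (0)·(562) = 41
p = 3; digits c_i = Σ_j d_{ij}·3^j, 0 ≤ d_{ij} < 3:
  c_1 = 12 = 0·3^0 + 1·3^1 + 1·3^2
  c_2 = 72 = 0·3^0 + 0·3^1 + 2·3^2 + 2·3^3
  c_3 = 61 = 1·3^0 + 2·3^1 + 0·3^2 + 2·3^3
  c_4 = 10 = 1·3^0 + 0·3^1 + 1·3^2
  c_5 = 62 = 2·3^0 + 2·3^1 + 0·3^2 + 2·3^3
  c_6 = 41 = 2·3^0 + 1·3^1 + 1·3^2 + 1·3^3
λ_0 = (0, 0, 1, 1, 2, 2)
λ_1 = (1, 0, 2, 0, 2, 1)
λ_2 = (1, 2, 0, 1, 0, 1)
λ_3 = (0, 2, 2, 0, 2, 1)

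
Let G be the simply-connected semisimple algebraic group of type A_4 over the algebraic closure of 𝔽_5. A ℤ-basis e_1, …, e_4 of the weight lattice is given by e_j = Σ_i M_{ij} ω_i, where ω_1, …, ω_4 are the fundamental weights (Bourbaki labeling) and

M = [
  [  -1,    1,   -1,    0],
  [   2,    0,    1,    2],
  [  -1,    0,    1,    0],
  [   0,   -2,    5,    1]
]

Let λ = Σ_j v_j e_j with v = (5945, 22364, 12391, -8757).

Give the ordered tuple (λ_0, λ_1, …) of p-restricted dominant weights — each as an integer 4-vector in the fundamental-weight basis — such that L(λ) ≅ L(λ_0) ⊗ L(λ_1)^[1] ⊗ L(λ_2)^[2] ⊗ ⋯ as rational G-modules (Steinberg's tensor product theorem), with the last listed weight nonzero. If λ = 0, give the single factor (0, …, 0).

Compute c_i = Σ_j M_{ij} v_j with v = (5945, 22364, 12391, -8757):
  c_1 = -1*5945 + 1*22364 + -1*12391 + 0*-8757 = 4028
  c_2 = 2*5945 + 0*22364 + 1*12391 + 2*-8757 = 6767
  c_3 = -1*5945 + 0*22364 + 1*12391 + 0*-8757 = 6446
  c_4 = 0*5945 + -2*22364 + 5*12391 + 1*-8757 = 8470
Base-5 expansion of each c_i:
  c_1 = 4028 = 3·5^0 + 0·5^1 + 1·5^2 + 2·5^3 + 1·5^4 + 1·5^5
  c_2 = 6767 = 2·5^0 + 3·5^1 + 0·5^2 + 4·5^3 + 0·5^4 + 2·5^5
  c_3 = 6446 = 1·5^0 + 4·5^1 + 2·5^2 + 1·5^3 + 0·5^4 + 2·5^5
  c_4 = 8470 = 0·5^0 + 4·5^1 + 3·5^2 + 2·5^3 + 3·5^4 + 2·5^5
λ_0 = (3, 2, 1, 0)
λ_1 = (0, 3, 4, 4)
λ_2 = (1, 0, 2, 3)
λ_3 = (2, 4, 1, 2)
λ_4 = (1, 0, 0, 3)
λ_5 = (1, 2, 2, 2)

((3, 2, 1, 0), (0, 3, 4, 4), (1, 0, 2, 3), (2, 4, 1, 2), (1, 0, 0, 3), (1, 2, 2, 2))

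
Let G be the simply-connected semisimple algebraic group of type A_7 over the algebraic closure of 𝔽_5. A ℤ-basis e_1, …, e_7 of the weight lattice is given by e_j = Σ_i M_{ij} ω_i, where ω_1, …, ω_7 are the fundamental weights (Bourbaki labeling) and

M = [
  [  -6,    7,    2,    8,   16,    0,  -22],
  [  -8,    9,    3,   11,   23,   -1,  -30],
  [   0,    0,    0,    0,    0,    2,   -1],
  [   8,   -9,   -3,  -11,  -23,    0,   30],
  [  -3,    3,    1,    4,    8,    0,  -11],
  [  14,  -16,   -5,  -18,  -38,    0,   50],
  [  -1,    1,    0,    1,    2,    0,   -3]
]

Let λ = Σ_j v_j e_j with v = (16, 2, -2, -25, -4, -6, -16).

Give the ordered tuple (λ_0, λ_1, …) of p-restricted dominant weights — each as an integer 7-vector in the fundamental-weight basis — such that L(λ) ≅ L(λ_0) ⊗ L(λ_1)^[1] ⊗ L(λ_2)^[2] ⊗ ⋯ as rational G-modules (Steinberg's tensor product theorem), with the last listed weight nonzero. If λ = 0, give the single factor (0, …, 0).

Converting to the ω-basis (c_i = row i of M dotted with v = (16, 2, -2, -25, -4, -6, -16)):
  c_1 = (-6)·(16) + 7·2 + (2)·(-2) + (8)·(-25) + (16)·(-4) + (0)·(-6) + (-22)·(-16) = 2
  c_2 = (-8)·(16) + 9·2 + (3)·(-2) + (11)·(-25) + (23)·(-4) + (-1)·(-6) + (-30)·(-16) = 3
  c_3 = 0·16 + 0·2 + (0)·(-2) + (0)·(-25) + (0)·(-4) + (2)·(-6) + (-1)·(-16) = 4
  c_4 = 8·16 + (-9)·(2) + (-3)·(-2) + (-11)·(-25) + (-23)·(-4) + (0)·(-6) + (30)·(-16) = 3
  c_5 = (-3)·(16) + 3·2 + (1)·(-2) + (4)·(-25) + (8)·(-4) + (0)·(-6) + (-11)·(-16) = 0
  c_6 = 14·16 + (-16)·(2) + (-5)·(-2) + (-18)·(-25) + (-38)·(-4) + (0)·(-6) + (50)·(-16) = 4
  c_7 = (-1)·(16) + 1·2 + (0)·(-2) + (1)·(-25) + (2)·(-4) + (0)·(-6) + (-3)·(-16) = 1
Expand coordinatewise in base 5:
  c_1 = 2 = 2·5^0
  c_2 = 3 = 3·5^0
  c_3 = 4 = 4·5^0
  c_4 = 3 = 3·5^0
  c_5 = 0
  c_6 = 4 = 4·5^0
  c_7 = 1 = 1·5^0
p-restricted factor λ_0 = (2, 3, 4, 3, 0, 4, 1)

((2, 3, 4, 3, 0, 4, 1),)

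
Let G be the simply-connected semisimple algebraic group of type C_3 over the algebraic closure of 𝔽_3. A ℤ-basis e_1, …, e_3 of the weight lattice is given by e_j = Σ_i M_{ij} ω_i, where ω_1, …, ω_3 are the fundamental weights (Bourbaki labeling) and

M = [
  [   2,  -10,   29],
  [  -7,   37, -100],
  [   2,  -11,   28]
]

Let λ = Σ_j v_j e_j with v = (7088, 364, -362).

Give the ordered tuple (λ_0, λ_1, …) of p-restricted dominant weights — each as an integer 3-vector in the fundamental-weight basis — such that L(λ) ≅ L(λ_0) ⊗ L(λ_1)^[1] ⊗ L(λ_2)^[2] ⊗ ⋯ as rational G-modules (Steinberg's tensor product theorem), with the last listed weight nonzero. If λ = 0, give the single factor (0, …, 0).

In the fundamental-weight basis, λ has coordinates c = M·v (v = (7088, 364, -362)):
  c_1 = (2)·(7088) + (-10)·(364) + (29)·(-362) = 38
  c_2 = (-7)·(7088) + (37)·(364) + (-100)·(-362) = 52
  c_3 = (2)·(7088) + (-11)·(364) + (28)·(-362) = 36
Writing each c_i in base p = 3:
  c_1 = 38 = 2·3^0 + 0·3^1 + 1·3^2 + 1·3^3
  c_2 = 52 = 1·3^0 + 2·3^1 + 2·3^2 + 1·3^3
  c_3 = 36 = 0·3^0 + 0·3^1 + 1·3^2 + 1·3^3
p-restricted factor λ_0 = (2, 1, 0)
p-restricted factor λ_1 = (0, 2, 0)
p-restricted factor λ_2 = (1, 2, 1)
p-restricted factor λ_3 = (1, 1, 1)

((2, 1, 0), (0, 2, 0), (1, 2, 1), (1, 1, 1))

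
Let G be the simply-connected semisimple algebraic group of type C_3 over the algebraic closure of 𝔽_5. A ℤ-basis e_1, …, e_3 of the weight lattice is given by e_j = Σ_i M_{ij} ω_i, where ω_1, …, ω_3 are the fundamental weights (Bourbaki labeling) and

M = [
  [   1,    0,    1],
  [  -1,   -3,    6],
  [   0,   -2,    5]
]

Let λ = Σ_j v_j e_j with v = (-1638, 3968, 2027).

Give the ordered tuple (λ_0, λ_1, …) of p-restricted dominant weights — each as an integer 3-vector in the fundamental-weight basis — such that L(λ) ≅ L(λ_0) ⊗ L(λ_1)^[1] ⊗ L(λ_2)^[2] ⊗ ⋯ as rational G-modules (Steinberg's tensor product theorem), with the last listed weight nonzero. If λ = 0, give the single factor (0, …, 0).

((4, 1, 4), (2, 4, 4), (0, 0, 2), (3, 0, 2), (0, 3, 3))

ω-coordinates c = M·v, v = (-1638, 3968, 2027):
  c_1 = (1)·(-1638) + 0·3968 + 1·2027 = 389
  c_2 = (-1)·(-1638) + (-3)·(3968) + 6·2027 = 1896
  c_3 = (0)·(-1638) + (-2)·(3968) + 5·2027 = 2199
Base-5 expansion of each c_i:
  c_1 = 389 = 4·5^0 + 2·5^1 + 0·5^2 + 3·5^3
  c_2 = 1896 = 1·5^0 + 4·5^1 + 0·5^2 + 0·5^3 + 3·5^4
  c_3 = 2199 = 4·5^0 + 4·5^1 + 2·5^2 + 2·5^3 + 3·5^4
Factor λ_0 = (4, 1, 4)
Factor λ_1 = (2, 4, 4)
Factor λ_2 = (0, 0, 2)
Factor λ_3 = (3, 0, 2)
Factor λ_4 = (0, 3, 3)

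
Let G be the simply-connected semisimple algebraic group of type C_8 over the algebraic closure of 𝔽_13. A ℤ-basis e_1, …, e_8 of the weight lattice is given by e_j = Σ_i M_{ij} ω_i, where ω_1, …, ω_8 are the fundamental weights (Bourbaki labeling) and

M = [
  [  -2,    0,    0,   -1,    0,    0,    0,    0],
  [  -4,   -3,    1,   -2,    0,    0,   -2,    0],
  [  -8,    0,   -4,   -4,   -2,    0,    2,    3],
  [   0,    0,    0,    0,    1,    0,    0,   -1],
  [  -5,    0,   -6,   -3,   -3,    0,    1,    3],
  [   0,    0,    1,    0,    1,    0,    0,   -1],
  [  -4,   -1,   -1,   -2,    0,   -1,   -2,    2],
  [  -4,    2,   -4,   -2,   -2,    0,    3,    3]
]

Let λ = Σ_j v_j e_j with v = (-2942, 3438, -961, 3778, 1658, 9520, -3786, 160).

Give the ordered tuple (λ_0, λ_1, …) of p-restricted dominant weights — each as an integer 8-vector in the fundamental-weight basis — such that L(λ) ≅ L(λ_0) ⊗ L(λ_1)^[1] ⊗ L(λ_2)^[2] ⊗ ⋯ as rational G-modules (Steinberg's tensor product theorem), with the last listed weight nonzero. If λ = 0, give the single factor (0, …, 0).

ω-coordinates c = M·v, v = (-2942, 3438, -961, 3778, 1658, 9520, -3786, 160):
  c_1 = (-2)·(-2942) + 0·3438 + (0)·(-961) + (-1)·(3778) + 0·1658 + 0·9520 + (0)·(-3786) + 0·160 = 2106
  c_2 = (-4)·(-2942) + (-3)·(3438) + (1)·(-961) + (-2)·(3778) + 0·1658 + 0·9520 + (-2)·(-3786) + 0·160 = 509
  c_3 = (-8)·(-2942) + 0·3438 + (-4)·(-961) + (-4)·(3778) + (-2)·(1658) + 0·9520 + (2)·(-3786) + 3·160 = 1860
  c_4 = (0)·(-2942) + 0·3438 + (0)·(-961) + 0·3778 + 1·1658 + 0·9520 + (0)·(-3786) + (-1)·(160) = 1498
  c_5 = (-5)·(-2942) + 0·3438 + (-6)·(-961) + (-3)·(3778) + (-3)·(1658) + 0·9520 + (1)·(-3786) + 3·160 = 862
  c_6 = (0)·(-2942) + 0·3438 + (1)·(-961) + 0·3778 + 1·1658 + 0·9520 + (0)·(-3786) + (-1)·(160) = 537
  c_7 = (-4)·(-2942) + (-1)·(3438) + (-1)·(-961) + (-2)·(3778) + 0·1658 + (-1)·(9520) + (-2)·(-3786) + 2·160 = 107
  c_8 = (-4)·(-2942) + 2·3438 + (-4)·(-961) + (-2)·(3778) + (-2)·(1658) + 0·9520 + (3)·(-3786) + 3·160 = 738
Expand coordinatewise in base 13:
  c_1 = 2106 = 0·13^0 + 6·13^1 + 12·13^2
  c_2 = 509 = 2·13^0 + 0·13^1 + 3·13^2
  c_3 = 1860 = 1·13^0 + 0·13^1 + 11·13^2
  c_4 = 1498 = 3·13^0 + 11·13^1 + 8·13^2
  c_5 = 862 = 4·13^0 + 1·13^1 + 5·13^2
  c_6 = 537 = 4·13^0 + 2·13^1 + 3·13^2
  c_7 = 107 = 3·13^0 + 8·13^1
  c_8 = 738 = 10·13^0 + 4·13^1 + 4·13^2
Factor λ_0 = (0, 2, 1, 3, 4, 4, 3, 10)
Factor λ_1 = (6, 0, 0, 11, 1, 2, 8, 4)
Factor λ_2 = (12, 3, 11, 8, 5, 3, 0, 4)

((0, 2, 1, 3, 4, 4, 3, 10), (6, 0, 0, 11, 1, 2, 8, 4), (12, 3, 11, 8, 5, 3, 0, 4))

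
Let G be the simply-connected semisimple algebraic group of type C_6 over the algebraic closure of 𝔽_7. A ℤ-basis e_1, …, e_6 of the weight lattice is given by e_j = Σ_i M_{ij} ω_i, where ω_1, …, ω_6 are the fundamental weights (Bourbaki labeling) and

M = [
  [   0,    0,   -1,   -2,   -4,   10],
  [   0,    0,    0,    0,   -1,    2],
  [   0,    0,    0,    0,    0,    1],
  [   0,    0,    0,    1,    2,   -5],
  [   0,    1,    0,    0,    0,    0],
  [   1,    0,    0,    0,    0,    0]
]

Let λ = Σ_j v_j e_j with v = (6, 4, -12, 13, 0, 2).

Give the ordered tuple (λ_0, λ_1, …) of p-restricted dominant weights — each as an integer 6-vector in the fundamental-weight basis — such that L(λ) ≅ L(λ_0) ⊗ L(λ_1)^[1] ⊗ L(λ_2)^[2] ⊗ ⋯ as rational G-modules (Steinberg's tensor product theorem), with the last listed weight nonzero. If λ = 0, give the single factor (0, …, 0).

((6, 4, 2, 3, 4, 6),)

Converting to the ω-basis (c_i = row i of M dotted with v = (6, 4, -12, 13, 0, 2)):
  c_1 = 0*6 + 0*4 + -1*-12 + -2*13 + -4*0 + 10*2 = 6
  c_2 = 0*6 + 0*4 + 0*-12 + 0*13 + -1*0 + 2*2 = 4
  c_3 = 0*6 + 0*4 + 0*-12 + 0*13 + 0*0 + 1*2 = 2
  c_4 = 0*6 + 0*4 + 0*-12 + 1*13 + 2*0 + -5*2 = 3
  c_5 = 0*6 + 1*4 + 0*-12 + 0*13 + 0*0 + 0*2 = 4
  c_6 = 1*6 + 0*4 + 0*-12 + 0*13 + 0*0 + 0*2 = 6
p = 7; digits c_i = Σ_j d_{ij}·7^j, 0 ≤ d_{ij} < 7:
  c_1 = 6 = 6·7^0
  c_2 = 4 = 4·7^0
  c_3 = 2 = 2·7^0
  c_4 = 3 = 3·7^0
  c_5 = 4 = 4·7^0
  c_6 = 6 = 6·7^0
p-restricted factor λ_0 = (6, 4, 2, 3, 4, 6)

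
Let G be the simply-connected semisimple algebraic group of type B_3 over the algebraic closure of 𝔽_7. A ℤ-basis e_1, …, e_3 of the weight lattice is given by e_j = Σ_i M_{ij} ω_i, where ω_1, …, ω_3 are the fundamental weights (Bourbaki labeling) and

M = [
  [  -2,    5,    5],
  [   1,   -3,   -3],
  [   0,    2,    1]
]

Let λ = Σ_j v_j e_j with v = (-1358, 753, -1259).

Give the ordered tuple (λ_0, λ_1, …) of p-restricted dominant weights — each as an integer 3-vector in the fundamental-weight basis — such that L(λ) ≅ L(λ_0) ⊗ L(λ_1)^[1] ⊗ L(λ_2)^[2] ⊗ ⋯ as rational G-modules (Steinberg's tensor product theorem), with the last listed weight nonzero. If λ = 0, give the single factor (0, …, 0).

((4, 6, 2), (5, 1, 0), (3, 3, 5))

In the fundamental-weight basis, λ has coordinates c = M·v (v = (-1358, 753, -1259)):
  c_1 = (-2)·(-1358) + 5·753 + (5)·(-1259) = 186
  c_2 = (1)·(-1358) + (-3)·(753) + (-3)·(-1259) = 160
  c_3 = (0)·(-1358) + 2·753 + (1)·(-1259) = 247
Base-7 expansion of each c_i:
  c_1 = 186 = 4·7^0 + 5·7^1 + 3·7^2
  c_2 = 160 = 6·7^0 + 1·7^1 + 3·7^2
  c_3 = 247 = 2·7^0 + 0·7^1 + 5·7^2
p-restricted factor λ_0 = (4, 6, 2)
p-restricted factor λ_1 = (5, 1, 0)
p-restricted factor λ_2 = (3, 3, 5)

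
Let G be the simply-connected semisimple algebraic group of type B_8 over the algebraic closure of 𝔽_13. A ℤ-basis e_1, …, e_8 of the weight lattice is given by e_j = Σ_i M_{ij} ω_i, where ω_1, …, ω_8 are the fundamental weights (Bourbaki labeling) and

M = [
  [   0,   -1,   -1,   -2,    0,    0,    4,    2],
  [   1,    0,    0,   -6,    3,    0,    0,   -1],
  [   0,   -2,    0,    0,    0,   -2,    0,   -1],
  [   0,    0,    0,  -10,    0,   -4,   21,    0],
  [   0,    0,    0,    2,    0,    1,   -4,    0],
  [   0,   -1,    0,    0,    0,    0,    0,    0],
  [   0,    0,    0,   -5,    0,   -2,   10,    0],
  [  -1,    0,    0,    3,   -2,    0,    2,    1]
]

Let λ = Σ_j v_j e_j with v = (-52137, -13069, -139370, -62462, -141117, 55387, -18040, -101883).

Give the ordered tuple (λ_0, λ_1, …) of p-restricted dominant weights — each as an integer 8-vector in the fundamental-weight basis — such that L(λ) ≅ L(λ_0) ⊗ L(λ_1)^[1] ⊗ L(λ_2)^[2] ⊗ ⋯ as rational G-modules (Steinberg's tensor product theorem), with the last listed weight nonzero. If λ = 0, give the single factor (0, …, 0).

((7, 10, 9, 0, 10, 4, 11, 0), (6, 11, 0, 5, 6, 4, 0, 5), (8, 6, 11, 0, 2, 12, 8, 1), (0, 0, 7, 11, 1, 5, 9, 4))

Converting to the ω-basis (c_i = row i of M dotted with v = (-52137, -13069, -139370, -62462, -141117, 55387, -18040, -101883)):
  c_1 = (0)·(-52137) + (-1)·(-13069) + (-1)·(-139370) + (-2)·(-62462) + (0)·(-141117) + 0·55387 + (4)·(-18040) + (2)·(-101883) = 1437
  c_2 = (1)·(-52137) + (0)·(-13069) + (0)·(-139370) + (-6)·(-62462) + (3)·(-141117) + 0·55387 + (0)·(-18040) + (-1)·(-101883) = 1167
  c_3 = (0)·(-52137) + (-2)·(-13069) + (0)·(-139370) + (0)·(-62462) + (0)·(-141117) + (-2)·(55387) + (0)·(-18040) + (-1)·(-101883) = 17247
  c_4 = (0)·(-52137) + (0)·(-13069) + (0)·(-139370) + (-10)·(-62462) + (0)·(-141117) + (-4)·(55387) + (21)·(-18040) + (0)·(-101883) = 24232
  c_5 = (0)·(-52137) + (0)·(-13069) + (0)·(-139370) + (2)·(-62462) + (0)·(-141117) + 1·55387 + (-4)·(-18040) + (0)·(-101883) = 2623
  c_6 = (0)·(-52137) + (-1)·(-13069) + (0)·(-139370) + (0)·(-62462) + (0)·(-141117) + 0·55387 + (0)·(-18040) + (0)·(-101883) = 13069
  c_7 = (0)·(-52137) + (0)·(-13069) + (0)·(-139370) + (-5)·(-62462) + (0)·(-141117) + (-2)·(55387) + (10)·(-18040) + (0)·(-101883) = 21136
  c_8 = (-1)·(-52137) + (0)·(-13069) + (0)·(-139370) + (3)·(-62462) + (-2)·(-141117) + 0·55387 + (2)·(-18040) + (1)·(-101883) = 9022
Base-13 expansion of each c_i:
  c_1 = 1437 = 7·13^0 + 6·13^1 + 8·13^2
  c_2 = 1167 = 10·13^0 + 11·13^1 + 6·13^2
  c_3 = 17247 = 9·13^0 + 0·13^1 + 11·13^2 + 7·13^3
  c_4 = 24232 = 0·13^0 + 5·13^1 + 0·13^2 + 11·13^3
  c_5 = 2623 = 10·13^0 + 6·13^1 + 2·13^2 + 1·13^3
  c_6 = 13069 = 4·13^0 + 4·13^1 + 12·13^2 + 5·13^3
  c_7 = 21136 = 11·13^0 + 0·13^1 + 8·13^2 + 9·13^3
  c_8 = 9022 = 0·13^0 + 5·13^1 + 1·13^2 + 4·13^3
p-restricted factor λ_0 = (7, 10, 9, 0, 10, 4, 11, 0)
p-restricted factor λ_1 = (6, 11, 0, 5, 6, 4, 0, 5)
p-restricted factor λ_2 = (8, 6, 11, 0, 2, 12, 8, 1)
p-restricted factor λ_3 = (0, 0, 7, 11, 1, 5, 9, 4)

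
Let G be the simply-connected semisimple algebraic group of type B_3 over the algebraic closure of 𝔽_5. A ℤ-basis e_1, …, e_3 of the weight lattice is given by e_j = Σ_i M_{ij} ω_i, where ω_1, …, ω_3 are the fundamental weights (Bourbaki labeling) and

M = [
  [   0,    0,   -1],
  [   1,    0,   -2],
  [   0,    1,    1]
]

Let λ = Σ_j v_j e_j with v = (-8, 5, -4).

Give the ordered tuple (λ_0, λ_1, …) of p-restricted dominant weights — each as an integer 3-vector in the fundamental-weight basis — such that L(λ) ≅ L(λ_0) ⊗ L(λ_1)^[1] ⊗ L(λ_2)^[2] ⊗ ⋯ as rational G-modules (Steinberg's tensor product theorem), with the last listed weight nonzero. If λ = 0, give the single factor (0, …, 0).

((4, 0, 1),)

In the fundamental-weight basis, λ has coordinates c = M·v (v = (-8, 5, -4)):
  c_1 = (0)·(-8) + (0)·(5) + (-1)·(-4) = 4
  c_2 = (1)·(-8) + (0)·(5) + (-2)·(-4) = 0
  c_3 = (0)·(-8) + (1)·(5) + (1)·(-4) = 1
Expand coordinatewise in base 5:
  c_1 = 4 = 4·5^0
  c_2 = 0
  c_3 = 1 = 1·5^0
Factor λ_0 = (4, 0, 1)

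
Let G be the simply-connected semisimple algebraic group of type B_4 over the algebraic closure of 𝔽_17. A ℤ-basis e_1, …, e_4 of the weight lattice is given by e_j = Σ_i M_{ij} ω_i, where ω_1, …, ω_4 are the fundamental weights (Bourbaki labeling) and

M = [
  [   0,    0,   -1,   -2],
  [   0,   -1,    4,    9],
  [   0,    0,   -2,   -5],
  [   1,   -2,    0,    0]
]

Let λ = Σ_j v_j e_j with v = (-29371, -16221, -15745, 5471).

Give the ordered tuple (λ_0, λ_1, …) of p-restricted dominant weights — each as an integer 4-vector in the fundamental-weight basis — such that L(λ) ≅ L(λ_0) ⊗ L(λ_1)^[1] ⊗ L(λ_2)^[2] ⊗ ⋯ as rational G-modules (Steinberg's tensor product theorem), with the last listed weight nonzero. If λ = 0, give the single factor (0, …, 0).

((9, 15, 4, 11), (10, 9, 5, 10), (16, 8, 14, 10))

Converting to the ω-basis (c_i = row i of M dotted with v = (-29371, -16221, -15745, 5471)):
  c_1 = (0)·(-29371) + (0)·(-16221) + (-1)·(-15745) + (-2)·(5471) = 4803
  c_2 = (0)·(-29371) + (-1)·(-16221) + (4)·(-15745) + 9·5471 = 2480
  c_3 = (0)·(-29371) + (0)·(-16221) + (-2)·(-15745) + (-5)·(5471) = 4135
  c_4 = (1)·(-29371) + (-2)·(-16221) + (0)·(-15745) + 0·5471 = 3071
Expand coordinatewise in base 17:
  c_1 = 4803 = 9·17^0 + 10·17^1 + 16·17^2
  c_2 = 2480 = 15·17^0 + 9·17^1 + 8·17^2
  c_3 = 4135 = 4·17^0 + 5·17^1 + 14·17^2
  c_4 = 3071 = 11·17^0 + 10·17^1 + 10·17^2
λ_0 = (9, 15, 4, 11)
λ_1 = (10, 9, 5, 10)
λ_2 = (16, 8, 14, 10)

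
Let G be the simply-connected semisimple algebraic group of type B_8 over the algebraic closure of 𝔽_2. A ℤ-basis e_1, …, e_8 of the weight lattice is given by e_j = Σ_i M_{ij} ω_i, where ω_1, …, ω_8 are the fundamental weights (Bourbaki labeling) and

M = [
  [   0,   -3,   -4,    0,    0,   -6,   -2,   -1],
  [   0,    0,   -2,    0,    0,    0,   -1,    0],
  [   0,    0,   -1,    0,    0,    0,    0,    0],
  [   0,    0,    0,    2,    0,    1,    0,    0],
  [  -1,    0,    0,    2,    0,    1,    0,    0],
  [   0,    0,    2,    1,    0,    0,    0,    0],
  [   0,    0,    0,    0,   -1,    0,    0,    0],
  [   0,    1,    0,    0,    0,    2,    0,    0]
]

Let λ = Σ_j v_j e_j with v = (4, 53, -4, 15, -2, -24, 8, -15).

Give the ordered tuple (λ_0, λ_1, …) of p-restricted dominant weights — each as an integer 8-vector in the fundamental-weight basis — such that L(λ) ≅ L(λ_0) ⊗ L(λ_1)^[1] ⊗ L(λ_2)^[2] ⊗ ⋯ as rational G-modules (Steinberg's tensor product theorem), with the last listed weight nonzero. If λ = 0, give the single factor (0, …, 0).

((0, 0, 0, 0, 0, 1, 0, 1), (0, 0, 0, 1, 1, 1, 1, 0), (0, 0, 1, 1, 0, 1, 0, 1))

Converting to the ω-basis (c_i = row i of M dotted with v = (4, 53, -4, 15, -2, -24, 8, -15)):
  c_1 = (0)·(4) + (-3)·(53) + (-4)·(-4) + (0)·(15) + (0)·(-2) + (-6)·(-24) + (-2)·(8) + (-1)·(-15) = 0
  c_2 = (0)·(4) + (0)·(53) + (-2)·(-4) + (0)·(15) + (0)·(-2) + (0)·(-24) + (-1)·(8) + (0)·(-15) = 0
  c_3 = (0)·(4) + (0)·(53) + (-1)·(-4) + (0)·(15) + (0)·(-2) + (0)·(-24) + (0)·(8) + (0)·(-15) = 4
  c_4 = (0)·(4) + (0)·(53) + (0)·(-4) + (2)·(15) + (0)·(-2) + (1)·(-24) + (0)·(8) + (0)·(-15) = 6
  c_5 = (-1)·(4) + (0)·(53) + (0)·(-4) + (2)·(15) + (0)·(-2) + (1)·(-24) + (0)·(8) + (0)·(-15) = 2
  c_6 = (0)·(4) + (0)·(53) + (2)·(-4) + (1)·(15) + (0)·(-2) + (0)·(-24) + (0)·(8) + (0)·(-15) = 7
  c_7 = (0)·(4) + (0)·(53) + (0)·(-4) + (0)·(15) + (-1)·(-2) + (0)·(-24) + (0)·(8) + (0)·(-15) = 2
  c_8 = (0)·(4) + (1)·(53) + (0)·(-4) + (0)·(15) + (0)·(-2) + (2)·(-24) + (0)·(8) + (0)·(-15) = 5
p = 2; digits c_i = Σ_j d_{ij}·2^j, 0 ≤ d_{ij} < 2:
  c_1 = 0
  c_2 = 0
  c_3 = 4 = 0·2^0 + 0·2^1 + 1·2^2
  c_4 = 6 = 0·2^0 + 1·2^1 + 1·2^2
  c_5 = 2 = 0·2^0 + 1·2^1
  c_6 = 7 = 1·2^0 + 1·2^1 + 1·2^2
  c_7 = 2 = 0·2^0 + 1·2^1
  c_8 = 5 = 1·2^0 + 0·2^1 + 1·2^2
λ_0 = (0, 0, 0, 0, 0, 1, 0, 1)
λ_1 = (0, 0, 0, 1, 1, 1, 1, 0)
λ_2 = (0, 0, 1, 1, 0, 1, 0, 1)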